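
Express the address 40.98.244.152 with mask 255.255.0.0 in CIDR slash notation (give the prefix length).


Binary: 11111111.11111111.00000000.00000000
Count leading 1s
Prefix: /16


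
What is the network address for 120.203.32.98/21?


IP:   01111000.11001011.00100000.01100010
Mask: 11111111.11111111.11111000.00000000
AND operation:
Net:  01111000.11001011.00100000.00000000
Network: 120.203.32.0/21


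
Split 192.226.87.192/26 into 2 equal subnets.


New prefix = 26 + 1 = 27
Each subnet has 32 addresses
  192.226.87.192/27
  192.226.87.224/27
Subnets: 192.226.87.192/27, 192.226.87.224/27


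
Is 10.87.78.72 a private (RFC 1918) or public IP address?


RFC 1918 private ranges:
  10.0.0.0/8 (10.0.0.0 - 10.255.255.255)
  172.16.0.0/12 (172.16.0.0 - 172.31.255.255)
  192.168.0.0/16 (192.168.0.0 - 192.168.255.255)
Private (in 10.0.0.0/8)


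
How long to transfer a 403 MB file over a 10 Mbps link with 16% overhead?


Effective throughput = 10 * (1 - 16/100) = 8.4 Mbps
File size in Mb = 403 * 8 = 3224 Mb
Time = 3224 / 8.4
Time = 383.8095 seconds


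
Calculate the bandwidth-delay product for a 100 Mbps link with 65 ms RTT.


BDP = bandwidth * RTT
= 100 Mbps * 65 ms
= 100 * 1e6 * 65 / 1000 bits
= 6500000 bits
= 812500 bytes
= 793.457 KB
BDP = 6500000 bits (812500 bytes)


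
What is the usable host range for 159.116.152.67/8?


Network: 159.0.0.0
Broadcast: 159.255.255.255
First usable = network + 1
Last usable = broadcast - 1
Range: 159.0.0.1 to 159.255.255.254


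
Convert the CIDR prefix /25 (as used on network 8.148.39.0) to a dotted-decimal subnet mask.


/25 means 25 network bits, 7 host bits
Binary: 11111111111111111111111110000000
Mask: 255.255.255.128


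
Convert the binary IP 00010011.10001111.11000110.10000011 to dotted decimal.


00010011 = 19
10001111 = 143
11000110 = 198
10000011 = 131
IP: 19.143.198.131


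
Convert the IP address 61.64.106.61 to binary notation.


61 = 00111101
64 = 01000000
106 = 01101010
61 = 00111101
Binary: 00111101.01000000.01101010.00111101


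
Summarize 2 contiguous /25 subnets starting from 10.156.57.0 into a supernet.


Original prefix: /25
Number of subnets: 2 = 2^1
New prefix = 25 - 1 = 24
Supernet: 10.156.57.0/24


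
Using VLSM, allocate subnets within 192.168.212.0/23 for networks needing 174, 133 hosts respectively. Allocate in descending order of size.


174 hosts -> /24 (254 usable): 192.168.212.0/24
133 hosts -> /24 (254 usable): 192.168.213.0/24
Allocation: 192.168.212.0/24 (174 hosts, 254 usable); 192.168.213.0/24 (133 hosts, 254 usable)


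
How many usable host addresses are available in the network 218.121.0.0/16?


Host bits = 32 - 16 = 16
Total addresses = 2^16 = 65536
Usable = total - 2 (network and broadcast)
Usable hosts: 65534


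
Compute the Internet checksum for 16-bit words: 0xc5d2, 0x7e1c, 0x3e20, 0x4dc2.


Sum all words (with carry folding):
+ 0xc5d2 = 0xc5d2
+ 0x7e1c = 0x43ef
+ 0x3e20 = 0x820f
+ 0x4dc2 = 0xcfd1
One's complement: ~0xcfd1
Checksum = 0x302e


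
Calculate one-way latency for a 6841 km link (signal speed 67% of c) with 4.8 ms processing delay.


Speed = 0.67 * 3e5 km/s = 201000 km/s
Propagation delay = 6841 / 201000 = 0.034 s = 34.0348 ms
Processing delay = 4.8 ms
Total one-way latency = 38.8348 ms


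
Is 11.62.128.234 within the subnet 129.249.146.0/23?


Subnet network: 129.249.146.0
Test IP AND mask: 11.62.128.0
No, 11.62.128.234 is not in 129.249.146.0/23


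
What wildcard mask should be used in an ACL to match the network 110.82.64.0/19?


Subnet mask: 255.255.224.0
Wildcard = 255.255.255.255 - subnet mask
255 - 255 = 0
255 - 255 = 0
255 - 224 = 31
255 - 0 = 255
Wildcard: 0.0.31.255


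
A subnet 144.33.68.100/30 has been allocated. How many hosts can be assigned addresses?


Host bits = 32 - 30 = 2
Total addresses = 2^2 = 4
Usable = total - 2 (network and broadcast)
Usable hosts: 2


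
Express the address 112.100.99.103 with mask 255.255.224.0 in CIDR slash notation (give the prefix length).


Binary: 11111111.11111111.11100000.00000000
Count leading 1s
Prefix: /19


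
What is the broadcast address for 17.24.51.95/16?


Network: 17.24.0.0/16
Host bits = 16
Set all host bits to 1:
Broadcast: 17.24.255.255


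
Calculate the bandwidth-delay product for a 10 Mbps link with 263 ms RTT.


BDP = bandwidth * RTT
= 10 Mbps * 263 ms
= 10 * 1e6 * 263 / 1000 bits
= 2630000 bits
= 328750 bytes
= 321.0449 KB
BDP = 2630000 bits (328750 bytes)


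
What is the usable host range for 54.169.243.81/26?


Network: 54.169.243.64
Broadcast: 54.169.243.127
First usable = network + 1
Last usable = broadcast - 1
Range: 54.169.243.65 to 54.169.243.126


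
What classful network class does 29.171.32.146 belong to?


First octet: 29
Binary: 00011101
0xxxxxxx -> Class A (1-126)
Class A, default mask 255.0.0.0 (/8)


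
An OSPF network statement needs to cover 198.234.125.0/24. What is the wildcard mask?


Subnet mask: 255.255.255.0
Wildcard = 255.255.255.255 - subnet mask
255 - 255 = 0
255 - 255 = 0
255 - 255 = 0
255 - 0 = 255
Wildcard: 0.0.0.255


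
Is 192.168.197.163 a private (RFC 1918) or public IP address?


RFC 1918 private ranges:
  10.0.0.0/8 (10.0.0.0 - 10.255.255.255)
  172.16.0.0/12 (172.16.0.0 - 172.31.255.255)
  192.168.0.0/16 (192.168.0.0 - 192.168.255.255)
Private (in 192.168.0.0/16)


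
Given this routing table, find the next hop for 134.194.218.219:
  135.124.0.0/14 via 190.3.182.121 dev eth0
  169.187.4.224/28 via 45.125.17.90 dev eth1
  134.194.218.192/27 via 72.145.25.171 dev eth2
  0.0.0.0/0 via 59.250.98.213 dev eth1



Longest prefix match for 134.194.218.219:
  /14 135.124.0.0: no
  /28 169.187.4.224: no
  /27 134.194.218.192: MATCH
  /0 0.0.0.0: MATCH
Selected: next-hop 72.145.25.171 via eth2 (matched /27)


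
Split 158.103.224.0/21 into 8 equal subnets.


New prefix = 21 + 3 = 24
Each subnet has 256 addresses
  158.103.224.0/24
  158.103.225.0/24
  158.103.226.0/24
  158.103.227.0/24
  158.103.228.0/24
  158.103.229.0/24
  158.103.230.0/24
  158.103.231.0/24
Subnets: 158.103.224.0/24, 158.103.225.0/24, 158.103.226.0/24, 158.103.227.0/24, 158.103.228.0/24, 158.103.229.0/24, 158.103.230.0/24, 158.103.231.0/24


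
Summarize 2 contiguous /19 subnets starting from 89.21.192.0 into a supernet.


Original prefix: /19
Number of subnets: 2 = 2^1
New prefix = 19 - 1 = 18
Supernet: 89.21.192.0/18


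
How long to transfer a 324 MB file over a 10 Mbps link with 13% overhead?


Effective throughput = 10 * (1 - 13/100) = 8.7 Mbps
File size in Mb = 324 * 8 = 2592 Mb
Time = 2592 / 8.7
Time = 297.931 seconds


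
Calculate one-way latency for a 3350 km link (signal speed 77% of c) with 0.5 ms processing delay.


Speed = 0.77 * 3e5 km/s = 231000 km/s
Propagation delay = 3350 / 231000 = 0.0145 s = 14.5022 ms
Processing delay = 0.5 ms
Total one-way latency = 15.0022 ms


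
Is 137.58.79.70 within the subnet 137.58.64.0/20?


Subnet network: 137.58.64.0
Test IP AND mask: 137.58.64.0
Yes, 137.58.79.70 is in 137.58.64.0/20


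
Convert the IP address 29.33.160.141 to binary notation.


29 = 00011101
33 = 00100001
160 = 10100000
141 = 10001101
Binary: 00011101.00100001.10100000.10001101


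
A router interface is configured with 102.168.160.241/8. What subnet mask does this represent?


/8 means 8 network bits, 24 host bits
Binary: 11111111000000000000000000000000
Mask: 255.0.0.0


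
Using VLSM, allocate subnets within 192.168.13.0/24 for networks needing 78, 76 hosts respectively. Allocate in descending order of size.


78 hosts -> /25 (126 usable): 192.168.13.0/25
76 hosts -> /25 (126 usable): 192.168.13.128/25
Allocation: 192.168.13.0/25 (78 hosts, 126 usable); 192.168.13.128/25 (76 hosts, 126 usable)


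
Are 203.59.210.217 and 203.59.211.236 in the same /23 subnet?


Mask: 255.255.254.0
203.59.210.217 AND mask = 203.59.210.0
203.59.211.236 AND mask = 203.59.210.0
Yes, same subnet (203.59.210.0)


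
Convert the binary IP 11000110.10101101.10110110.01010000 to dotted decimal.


11000110 = 198
10101101 = 173
10110110 = 182
01010000 = 80
IP: 198.173.182.80


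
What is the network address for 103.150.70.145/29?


IP:   01100111.10010110.01000110.10010001
Mask: 11111111.11111111.11111111.11111000
AND operation:
Net:  01100111.10010110.01000110.10010000
Network: 103.150.70.144/29


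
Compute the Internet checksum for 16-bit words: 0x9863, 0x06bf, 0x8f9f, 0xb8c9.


Sum all words (with carry folding):
+ 0x9863 = 0x9863
+ 0x06bf = 0x9f22
+ 0x8f9f = 0x2ec2
+ 0xb8c9 = 0xe78b
One's complement: ~0xe78b
Checksum = 0x1874


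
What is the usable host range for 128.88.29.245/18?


Network: 128.88.0.0
Broadcast: 128.88.63.255
First usable = network + 1
Last usable = broadcast - 1
Range: 128.88.0.1 to 128.88.63.254


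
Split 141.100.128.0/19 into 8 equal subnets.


New prefix = 19 + 3 = 22
Each subnet has 1024 addresses
  141.100.128.0/22
  141.100.132.0/22
  141.100.136.0/22
  141.100.140.0/22
  141.100.144.0/22
  141.100.148.0/22
  141.100.152.0/22
  141.100.156.0/22
Subnets: 141.100.128.0/22, 141.100.132.0/22, 141.100.136.0/22, 141.100.140.0/22, 141.100.144.0/22, 141.100.148.0/22, 141.100.152.0/22, 141.100.156.0/22


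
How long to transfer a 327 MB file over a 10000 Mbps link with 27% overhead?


Effective throughput = 10000 * (1 - 27/100) = 7300 Mbps
File size in Mb = 327 * 8 = 2616 Mb
Time = 2616 / 7300
Time = 0.3584 seconds


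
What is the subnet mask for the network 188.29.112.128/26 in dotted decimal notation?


/26 means 26 network bits, 6 host bits
Binary: 11111111111111111111111111000000
Mask: 255.255.255.192


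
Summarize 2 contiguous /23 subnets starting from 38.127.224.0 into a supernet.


Original prefix: /23
Number of subnets: 2 = 2^1
New prefix = 23 - 1 = 22
Supernet: 38.127.224.0/22


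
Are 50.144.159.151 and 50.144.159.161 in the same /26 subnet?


Mask: 255.255.255.192
50.144.159.151 AND mask = 50.144.159.128
50.144.159.161 AND mask = 50.144.159.128
Yes, same subnet (50.144.159.128)


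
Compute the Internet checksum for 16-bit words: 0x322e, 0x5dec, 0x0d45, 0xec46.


Sum all words (with carry folding):
+ 0x322e = 0x322e
+ 0x5dec = 0x901a
+ 0x0d45 = 0x9d5f
+ 0xec46 = 0x89a6
One's complement: ~0x89a6
Checksum = 0x7659


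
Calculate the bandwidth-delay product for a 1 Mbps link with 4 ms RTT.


BDP = bandwidth * RTT
= 1 Mbps * 4 ms
= 1 * 1e6 * 4 / 1000 bits
= 4000 bits
= 500 bytes
BDP = 4000 bits (500 bytes)


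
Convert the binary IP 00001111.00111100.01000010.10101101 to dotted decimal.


00001111 = 15
00111100 = 60
01000010 = 66
10101101 = 173
IP: 15.60.66.173


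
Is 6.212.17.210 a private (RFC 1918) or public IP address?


RFC 1918 private ranges:
  10.0.0.0/8 (10.0.0.0 - 10.255.255.255)
  172.16.0.0/12 (172.16.0.0 - 172.31.255.255)
  192.168.0.0/16 (192.168.0.0 - 192.168.255.255)
Public (not in any RFC 1918 range)


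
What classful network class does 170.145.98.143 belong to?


First octet: 170
Binary: 10101010
10xxxxxx -> Class B (128-191)
Class B, default mask 255.255.0.0 (/16)


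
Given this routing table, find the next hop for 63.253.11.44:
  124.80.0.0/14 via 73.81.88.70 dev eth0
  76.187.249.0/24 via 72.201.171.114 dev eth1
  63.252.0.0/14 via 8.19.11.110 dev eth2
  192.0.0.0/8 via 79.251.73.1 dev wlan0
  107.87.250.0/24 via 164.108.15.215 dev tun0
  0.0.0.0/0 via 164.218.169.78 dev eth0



Longest prefix match for 63.253.11.44:
  /14 124.80.0.0: no
  /24 76.187.249.0: no
  /14 63.252.0.0: MATCH
  /8 192.0.0.0: no
  /24 107.87.250.0: no
  /0 0.0.0.0: MATCH
Selected: next-hop 8.19.11.110 via eth2 (matched /14)


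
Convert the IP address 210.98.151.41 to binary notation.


210 = 11010010
98 = 01100010
151 = 10010111
41 = 00101001
Binary: 11010010.01100010.10010111.00101001


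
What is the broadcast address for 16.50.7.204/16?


Network: 16.50.0.0/16
Host bits = 16
Set all host bits to 1:
Broadcast: 16.50.255.255


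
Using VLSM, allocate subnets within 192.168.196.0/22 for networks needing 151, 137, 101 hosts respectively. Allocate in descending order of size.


151 hosts -> /24 (254 usable): 192.168.196.0/24
137 hosts -> /24 (254 usable): 192.168.197.0/24
101 hosts -> /25 (126 usable): 192.168.198.0/25
Allocation: 192.168.196.0/24 (151 hosts, 254 usable); 192.168.197.0/24 (137 hosts, 254 usable); 192.168.198.0/25 (101 hosts, 126 usable)


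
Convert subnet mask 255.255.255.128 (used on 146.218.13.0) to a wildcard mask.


Subnet mask: 255.255.255.128
Wildcard = 255.255.255.255 - subnet mask
255 - 255 = 0
255 - 255 = 0
255 - 255 = 0
255 - 128 = 127
Wildcard: 0.0.0.127


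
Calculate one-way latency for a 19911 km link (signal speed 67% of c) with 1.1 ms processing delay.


Speed = 0.67 * 3e5 km/s = 201000 km/s
Propagation delay = 19911 / 201000 = 0.0991 s = 99.0597 ms
Processing delay = 1.1 ms
Total one-way latency = 100.1597 ms


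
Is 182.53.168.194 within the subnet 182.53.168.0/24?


Subnet network: 182.53.168.0
Test IP AND mask: 182.53.168.0
Yes, 182.53.168.194 is in 182.53.168.0/24


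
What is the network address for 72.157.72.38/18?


IP:   01001000.10011101.01001000.00100110
Mask: 11111111.11111111.11000000.00000000
AND operation:
Net:  01001000.10011101.01000000.00000000
Network: 72.157.64.0/18


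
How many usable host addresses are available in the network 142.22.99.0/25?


Host bits = 32 - 25 = 7
Total addresses = 2^7 = 128
Usable = total - 2 (network and broadcast)
Usable hosts: 126


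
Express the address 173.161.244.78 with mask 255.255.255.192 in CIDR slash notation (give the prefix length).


Binary: 11111111.11111111.11111111.11000000
Count leading 1s
Prefix: /26


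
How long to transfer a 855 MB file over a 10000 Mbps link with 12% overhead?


Effective throughput = 10000 * (1 - 12/100) = 8800 Mbps
File size in Mb = 855 * 8 = 6840 Mb
Time = 6840 / 8800
Time = 0.7773 seconds


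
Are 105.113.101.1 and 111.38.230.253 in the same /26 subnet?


Mask: 255.255.255.192
105.113.101.1 AND mask = 105.113.101.0
111.38.230.253 AND mask = 111.38.230.192
No, different subnets (105.113.101.0 vs 111.38.230.192)


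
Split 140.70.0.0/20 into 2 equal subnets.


New prefix = 20 + 1 = 21
Each subnet has 2048 addresses
  140.70.0.0/21
  140.70.8.0/21
Subnets: 140.70.0.0/21, 140.70.8.0/21


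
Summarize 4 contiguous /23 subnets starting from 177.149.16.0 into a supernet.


Original prefix: /23
Number of subnets: 4 = 2^2
New prefix = 23 - 2 = 21
Supernet: 177.149.16.0/21


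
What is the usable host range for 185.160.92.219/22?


Network: 185.160.92.0
Broadcast: 185.160.95.255
First usable = network + 1
Last usable = broadcast - 1
Range: 185.160.92.1 to 185.160.95.254


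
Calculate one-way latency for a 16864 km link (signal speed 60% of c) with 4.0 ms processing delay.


Speed = 0.6 * 3e5 km/s = 180000 km/s
Propagation delay = 16864 / 180000 = 0.0937 s = 93.6889 ms
Processing delay = 4.0 ms
Total one-way latency = 97.6889 ms


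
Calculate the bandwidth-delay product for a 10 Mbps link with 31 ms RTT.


BDP = bandwidth * RTT
= 10 Mbps * 31 ms
= 10 * 1e6 * 31 / 1000 bits
= 310000 bits
= 38750 bytes
= 37.8418 KB
BDP = 310000 bits (38750 bytes)


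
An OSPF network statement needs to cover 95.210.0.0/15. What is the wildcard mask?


Subnet mask: 255.254.0.0
Wildcard = 255.255.255.255 - subnet mask
255 - 255 = 0
255 - 254 = 1
255 - 0 = 255
255 - 0 = 255
Wildcard: 0.1.255.255


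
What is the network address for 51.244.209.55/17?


IP:   00110011.11110100.11010001.00110111
Mask: 11111111.11111111.10000000.00000000
AND operation:
Net:  00110011.11110100.10000000.00000000
Network: 51.244.128.0/17


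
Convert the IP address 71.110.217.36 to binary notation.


71 = 01000111
110 = 01101110
217 = 11011001
36 = 00100100
Binary: 01000111.01101110.11011001.00100100


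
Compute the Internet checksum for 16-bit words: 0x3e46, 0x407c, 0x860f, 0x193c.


Sum all words (with carry folding):
+ 0x3e46 = 0x3e46
+ 0x407c = 0x7ec2
+ 0x860f = 0x04d2
+ 0x193c = 0x1e0e
One's complement: ~0x1e0e
Checksum = 0xe1f1


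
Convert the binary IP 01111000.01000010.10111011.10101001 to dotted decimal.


01111000 = 120
01000010 = 66
10111011 = 187
10101001 = 169
IP: 120.66.187.169


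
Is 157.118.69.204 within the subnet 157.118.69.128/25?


Subnet network: 157.118.69.128
Test IP AND mask: 157.118.69.128
Yes, 157.118.69.204 is in 157.118.69.128/25


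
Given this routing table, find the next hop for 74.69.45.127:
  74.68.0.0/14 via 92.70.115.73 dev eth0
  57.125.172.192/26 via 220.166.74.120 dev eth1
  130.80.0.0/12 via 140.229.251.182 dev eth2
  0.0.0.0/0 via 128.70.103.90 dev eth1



Longest prefix match for 74.69.45.127:
  /14 74.68.0.0: MATCH
  /26 57.125.172.192: no
  /12 130.80.0.0: no
  /0 0.0.0.0: MATCH
Selected: next-hop 92.70.115.73 via eth0 (matched /14)


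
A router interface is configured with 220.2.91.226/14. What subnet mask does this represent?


/14 means 14 network bits, 18 host bits
Binary: 11111111111111000000000000000000
Mask: 255.252.0.0


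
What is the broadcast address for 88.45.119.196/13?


Network: 88.40.0.0/13
Host bits = 19
Set all host bits to 1:
Broadcast: 88.47.255.255


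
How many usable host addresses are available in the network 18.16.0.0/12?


Host bits = 32 - 12 = 20
Total addresses = 2^20 = 1048576
Usable = total - 2 (network and broadcast)
Usable hosts: 1048574


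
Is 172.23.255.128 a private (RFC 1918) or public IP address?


RFC 1918 private ranges:
  10.0.0.0/8 (10.0.0.0 - 10.255.255.255)
  172.16.0.0/12 (172.16.0.0 - 172.31.255.255)
  192.168.0.0/16 (192.168.0.0 - 192.168.255.255)
Private (in 172.16.0.0/12)


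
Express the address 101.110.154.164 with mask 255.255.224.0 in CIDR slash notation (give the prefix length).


Binary: 11111111.11111111.11100000.00000000
Count leading 1s
Prefix: /19


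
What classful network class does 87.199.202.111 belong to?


First octet: 87
Binary: 01010111
0xxxxxxx -> Class A (1-126)
Class A, default mask 255.0.0.0 (/8)


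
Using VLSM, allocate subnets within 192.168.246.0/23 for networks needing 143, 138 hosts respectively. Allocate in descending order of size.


143 hosts -> /24 (254 usable): 192.168.246.0/24
138 hosts -> /24 (254 usable): 192.168.247.0/24
Allocation: 192.168.246.0/24 (143 hosts, 254 usable); 192.168.247.0/24 (138 hosts, 254 usable)


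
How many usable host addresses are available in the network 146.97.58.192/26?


Host bits = 32 - 26 = 6
Total addresses = 2^6 = 64
Usable = total - 2 (network and broadcast)
Usable hosts: 62


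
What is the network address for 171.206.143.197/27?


IP:   10101011.11001110.10001111.11000101
Mask: 11111111.11111111.11111111.11100000
AND operation:
Net:  10101011.11001110.10001111.11000000
Network: 171.206.143.192/27


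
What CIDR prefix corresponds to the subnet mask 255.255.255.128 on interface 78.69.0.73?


Binary: 11111111.11111111.11111111.10000000
Count leading 1s
Prefix: /25


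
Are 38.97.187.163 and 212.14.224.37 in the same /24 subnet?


Mask: 255.255.255.0
38.97.187.163 AND mask = 38.97.187.0
212.14.224.37 AND mask = 212.14.224.0
No, different subnets (38.97.187.0 vs 212.14.224.0)


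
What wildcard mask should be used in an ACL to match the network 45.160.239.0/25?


Subnet mask: 255.255.255.128
Wildcard = 255.255.255.255 - subnet mask
255 - 255 = 0
255 - 255 = 0
255 - 255 = 0
255 - 128 = 127
Wildcard: 0.0.0.127


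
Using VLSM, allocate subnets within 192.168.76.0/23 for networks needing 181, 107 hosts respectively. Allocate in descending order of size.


181 hosts -> /24 (254 usable): 192.168.76.0/24
107 hosts -> /25 (126 usable): 192.168.77.0/25
Allocation: 192.168.76.0/24 (181 hosts, 254 usable); 192.168.77.0/25 (107 hosts, 126 usable)


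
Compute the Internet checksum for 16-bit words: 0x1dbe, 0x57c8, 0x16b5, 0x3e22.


Sum all words (with carry folding):
+ 0x1dbe = 0x1dbe
+ 0x57c8 = 0x7586
+ 0x16b5 = 0x8c3b
+ 0x3e22 = 0xca5d
One's complement: ~0xca5d
Checksum = 0x35a2


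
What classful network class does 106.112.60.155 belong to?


First octet: 106
Binary: 01101010
0xxxxxxx -> Class A (1-126)
Class A, default mask 255.0.0.0 (/8)


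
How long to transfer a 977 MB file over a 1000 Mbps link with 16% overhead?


Effective throughput = 1000 * (1 - 16/100) = 840 Mbps
File size in Mb = 977 * 8 = 7816 Mb
Time = 7816 / 840
Time = 9.3048 seconds


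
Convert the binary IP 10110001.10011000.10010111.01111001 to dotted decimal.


10110001 = 177
10011000 = 152
10010111 = 151
01111001 = 121
IP: 177.152.151.121


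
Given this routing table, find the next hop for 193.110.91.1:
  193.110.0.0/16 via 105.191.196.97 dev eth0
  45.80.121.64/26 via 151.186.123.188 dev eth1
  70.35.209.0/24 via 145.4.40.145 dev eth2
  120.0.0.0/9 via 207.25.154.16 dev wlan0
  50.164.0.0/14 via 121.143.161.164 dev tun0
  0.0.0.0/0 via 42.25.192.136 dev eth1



Longest prefix match for 193.110.91.1:
  /16 193.110.0.0: MATCH
  /26 45.80.121.64: no
  /24 70.35.209.0: no
  /9 120.0.0.0: no
  /14 50.164.0.0: no
  /0 0.0.0.0: MATCH
Selected: next-hop 105.191.196.97 via eth0 (matched /16)


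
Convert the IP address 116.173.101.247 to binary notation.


116 = 01110100
173 = 10101101
101 = 01100101
247 = 11110111
Binary: 01110100.10101101.01100101.11110111


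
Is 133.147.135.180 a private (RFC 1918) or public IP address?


RFC 1918 private ranges:
  10.0.0.0/8 (10.0.0.0 - 10.255.255.255)
  172.16.0.0/12 (172.16.0.0 - 172.31.255.255)
  192.168.0.0/16 (192.168.0.0 - 192.168.255.255)
Public (not in any RFC 1918 range)


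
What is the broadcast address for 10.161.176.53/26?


Network: 10.161.176.0/26
Host bits = 6
Set all host bits to 1:
Broadcast: 10.161.176.63


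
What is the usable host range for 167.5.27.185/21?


Network: 167.5.24.0
Broadcast: 167.5.31.255
First usable = network + 1
Last usable = broadcast - 1
Range: 167.5.24.1 to 167.5.31.254


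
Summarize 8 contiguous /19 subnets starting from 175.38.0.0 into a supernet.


Original prefix: /19
Number of subnets: 8 = 2^3
New prefix = 19 - 3 = 16
Supernet: 175.38.0.0/16


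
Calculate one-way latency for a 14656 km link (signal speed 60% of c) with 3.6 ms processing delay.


Speed = 0.6 * 3e5 km/s = 180000 km/s
Propagation delay = 14656 / 180000 = 0.0814 s = 81.4222 ms
Processing delay = 3.6 ms
Total one-way latency = 85.0222 ms


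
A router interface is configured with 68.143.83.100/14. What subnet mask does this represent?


/14 means 14 network bits, 18 host bits
Binary: 11111111111111000000000000000000
Mask: 255.252.0.0


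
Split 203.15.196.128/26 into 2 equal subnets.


New prefix = 26 + 1 = 27
Each subnet has 32 addresses
  203.15.196.128/27
  203.15.196.160/27
Subnets: 203.15.196.128/27, 203.15.196.160/27


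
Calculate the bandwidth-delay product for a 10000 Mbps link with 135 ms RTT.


BDP = bandwidth * RTT
= 10000 Mbps * 135 ms
= 10000 * 1e6 * 135 / 1000 bits
= 1350000000 bits
= 168750000 bytes
= 164794.9219 KB
BDP = 1350000000 bits (168750000 bytes)


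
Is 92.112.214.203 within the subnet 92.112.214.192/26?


Subnet network: 92.112.214.192
Test IP AND mask: 92.112.214.192
Yes, 92.112.214.203 is in 92.112.214.192/26


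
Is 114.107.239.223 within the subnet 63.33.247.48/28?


Subnet network: 63.33.247.48
Test IP AND mask: 114.107.239.208
No, 114.107.239.223 is not in 63.33.247.48/28


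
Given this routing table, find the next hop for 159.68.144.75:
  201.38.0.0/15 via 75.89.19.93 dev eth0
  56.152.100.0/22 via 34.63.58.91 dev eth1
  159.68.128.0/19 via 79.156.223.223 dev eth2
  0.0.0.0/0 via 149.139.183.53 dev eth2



Longest prefix match for 159.68.144.75:
  /15 201.38.0.0: no
  /22 56.152.100.0: no
  /19 159.68.128.0: MATCH
  /0 0.0.0.0: MATCH
Selected: next-hop 79.156.223.223 via eth2 (matched /19)


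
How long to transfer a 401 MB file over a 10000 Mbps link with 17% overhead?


Effective throughput = 10000 * (1 - 17/100) = 8300 Mbps
File size in Mb = 401 * 8 = 3208 Mb
Time = 3208 / 8300
Time = 0.3865 seconds


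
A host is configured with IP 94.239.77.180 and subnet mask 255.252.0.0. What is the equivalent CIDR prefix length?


Binary: 11111111.11111100.00000000.00000000
Count leading 1s
Prefix: /14


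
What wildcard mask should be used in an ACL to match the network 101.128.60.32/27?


Subnet mask: 255.255.255.224
Wildcard = 255.255.255.255 - subnet mask
255 - 255 = 0
255 - 255 = 0
255 - 255 = 0
255 - 224 = 31
Wildcard: 0.0.0.31


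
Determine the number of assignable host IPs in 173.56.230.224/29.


Host bits = 32 - 29 = 3
Total addresses = 2^3 = 8
Usable = total - 2 (network and broadcast)
Usable hosts: 6


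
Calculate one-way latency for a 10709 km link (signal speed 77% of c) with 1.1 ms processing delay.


Speed = 0.77 * 3e5 km/s = 231000 km/s
Propagation delay = 10709 / 231000 = 0.0464 s = 46.3593 ms
Processing delay = 1.1 ms
Total one-way latency = 47.4593 ms


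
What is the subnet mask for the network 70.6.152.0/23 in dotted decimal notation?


/23 means 23 network bits, 9 host bits
Binary: 11111111111111111111111000000000
Mask: 255.255.254.0


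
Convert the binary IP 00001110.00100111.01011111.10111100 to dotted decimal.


00001110 = 14
00100111 = 39
01011111 = 95
10111100 = 188
IP: 14.39.95.188


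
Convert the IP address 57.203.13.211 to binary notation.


57 = 00111001
203 = 11001011
13 = 00001101
211 = 11010011
Binary: 00111001.11001011.00001101.11010011


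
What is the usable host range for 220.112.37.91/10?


Network: 220.64.0.0
Broadcast: 220.127.255.255
First usable = network + 1
Last usable = broadcast - 1
Range: 220.64.0.1 to 220.127.255.254


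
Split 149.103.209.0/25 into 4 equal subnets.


New prefix = 25 + 2 = 27
Each subnet has 32 addresses
  149.103.209.0/27
  149.103.209.32/27
  149.103.209.64/27
  149.103.209.96/27
Subnets: 149.103.209.0/27, 149.103.209.32/27, 149.103.209.64/27, 149.103.209.96/27


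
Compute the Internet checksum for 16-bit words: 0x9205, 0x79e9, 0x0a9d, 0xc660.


Sum all words (with carry folding):
+ 0x9205 = 0x9205
+ 0x79e9 = 0x0bef
+ 0x0a9d = 0x168c
+ 0xc660 = 0xdcec
One's complement: ~0xdcec
Checksum = 0x2313


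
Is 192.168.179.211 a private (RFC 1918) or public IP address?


RFC 1918 private ranges:
  10.0.0.0/8 (10.0.0.0 - 10.255.255.255)
  172.16.0.0/12 (172.16.0.0 - 172.31.255.255)
  192.168.0.0/16 (192.168.0.0 - 192.168.255.255)
Private (in 192.168.0.0/16)


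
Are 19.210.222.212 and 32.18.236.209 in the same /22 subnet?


Mask: 255.255.252.0
19.210.222.212 AND mask = 19.210.220.0
32.18.236.209 AND mask = 32.18.236.0
No, different subnets (19.210.220.0 vs 32.18.236.0)


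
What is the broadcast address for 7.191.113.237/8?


Network: 7.0.0.0/8
Host bits = 24
Set all host bits to 1:
Broadcast: 7.255.255.255


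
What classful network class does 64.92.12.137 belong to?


First octet: 64
Binary: 01000000
0xxxxxxx -> Class A (1-126)
Class A, default mask 255.0.0.0 (/8)


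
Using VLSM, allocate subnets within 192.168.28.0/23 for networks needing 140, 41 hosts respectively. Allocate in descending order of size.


140 hosts -> /24 (254 usable): 192.168.28.0/24
41 hosts -> /26 (62 usable): 192.168.29.0/26
Allocation: 192.168.28.0/24 (140 hosts, 254 usable); 192.168.29.0/26 (41 hosts, 62 usable)


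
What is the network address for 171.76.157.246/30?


IP:   10101011.01001100.10011101.11110110
Mask: 11111111.11111111.11111111.11111100
AND operation:
Net:  10101011.01001100.10011101.11110100
Network: 171.76.157.244/30


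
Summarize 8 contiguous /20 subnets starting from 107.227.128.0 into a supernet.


Original prefix: /20
Number of subnets: 8 = 2^3
New prefix = 20 - 3 = 17
Supernet: 107.227.128.0/17


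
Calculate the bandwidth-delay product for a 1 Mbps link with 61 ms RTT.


BDP = bandwidth * RTT
= 1 Mbps * 61 ms
= 1 * 1e6 * 61 / 1000 bits
= 61000 bits
= 7625 bytes
= 7.4463 KB
BDP = 61000 bits (7625 bytes)


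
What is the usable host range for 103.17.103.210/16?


Network: 103.17.0.0
Broadcast: 103.17.255.255
First usable = network + 1
Last usable = broadcast - 1
Range: 103.17.0.1 to 103.17.255.254


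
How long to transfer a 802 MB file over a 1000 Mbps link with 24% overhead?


Effective throughput = 1000 * (1 - 24/100) = 760 Mbps
File size in Mb = 802 * 8 = 6416 Mb
Time = 6416 / 760
Time = 8.4421 seconds


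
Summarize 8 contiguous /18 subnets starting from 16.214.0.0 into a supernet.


Original prefix: /18
Number of subnets: 8 = 2^3
New prefix = 18 - 3 = 15
Supernet: 16.214.0.0/15


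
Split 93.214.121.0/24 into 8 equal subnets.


New prefix = 24 + 3 = 27
Each subnet has 32 addresses
  93.214.121.0/27
  93.214.121.32/27
  93.214.121.64/27
  93.214.121.96/27
  93.214.121.128/27
  93.214.121.160/27
  93.214.121.192/27
  93.214.121.224/27
Subnets: 93.214.121.0/27, 93.214.121.32/27, 93.214.121.64/27, 93.214.121.96/27, 93.214.121.128/27, 93.214.121.160/27, 93.214.121.192/27, 93.214.121.224/27


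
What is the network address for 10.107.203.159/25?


IP:   00001010.01101011.11001011.10011111
Mask: 11111111.11111111.11111111.10000000
AND operation:
Net:  00001010.01101011.11001011.10000000
Network: 10.107.203.128/25


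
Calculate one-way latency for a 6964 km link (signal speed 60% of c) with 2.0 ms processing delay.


Speed = 0.6 * 3e5 km/s = 180000 km/s
Propagation delay = 6964 / 180000 = 0.0387 s = 38.6889 ms
Processing delay = 2.0 ms
Total one-way latency = 40.6889 ms


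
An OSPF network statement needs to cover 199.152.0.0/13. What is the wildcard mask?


Subnet mask: 255.248.0.0
Wildcard = 255.255.255.255 - subnet mask
255 - 255 = 0
255 - 248 = 7
255 - 0 = 255
255 - 0 = 255
Wildcard: 0.7.255.255


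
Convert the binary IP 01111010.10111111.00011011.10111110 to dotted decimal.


01111010 = 122
10111111 = 191
00011011 = 27
10111110 = 190
IP: 122.191.27.190


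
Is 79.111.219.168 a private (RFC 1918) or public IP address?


RFC 1918 private ranges:
  10.0.0.0/8 (10.0.0.0 - 10.255.255.255)
  172.16.0.0/12 (172.16.0.0 - 172.31.255.255)
  192.168.0.0/16 (192.168.0.0 - 192.168.255.255)
Public (not in any RFC 1918 range)


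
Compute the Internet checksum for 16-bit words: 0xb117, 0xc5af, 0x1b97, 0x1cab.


Sum all words (with carry folding):
+ 0xb117 = 0xb117
+ 0xc5af = 0x76c7
+ 0x1b97 = 0x925e
+ 0x1cab = 0xaf09
One's complement: ~0xaf09
Checksum = 0x50f6


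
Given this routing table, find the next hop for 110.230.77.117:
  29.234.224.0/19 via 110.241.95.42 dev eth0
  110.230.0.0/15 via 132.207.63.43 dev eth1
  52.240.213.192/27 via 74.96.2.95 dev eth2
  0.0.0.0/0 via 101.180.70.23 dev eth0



Longest prefix match for 110.230.77.117:
  /19 29.234.224.0: no
  /15 110.230.0.0: MATCH
  /27 52.240.213.192: no
  /0 0.0.0.0: MATCH
Selected: next-hop 132.207.63.43 via eth1 (matched /15)


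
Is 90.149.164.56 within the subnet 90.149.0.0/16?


Subnet network: 90.149.0.0
Test IP AND mask: 90.149.0.0
Yes, 90.149.164.56 is in 90.149.0.0/16


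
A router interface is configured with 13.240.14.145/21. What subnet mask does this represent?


/21 means 21 network bits, 11 host bits
Binary: 11111111111111111111100000000000
Mask: 255.255.248.0


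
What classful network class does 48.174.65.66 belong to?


First octet: 48
Binary: 00110000
0xxxxxxx -> Class A (1-126)
Class A, default mask 255.0.0.0 (/8)


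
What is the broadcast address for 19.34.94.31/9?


Network: 19.0.0.0/9
Host bits = 23
Set all host bits to 1:
Broadcast: 19.127.255.255


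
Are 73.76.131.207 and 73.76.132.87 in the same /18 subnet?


Mask: 255.255.192.0
73.76.131.207 AND mask = 73.76.128.0
73.76.132.87 AND mask = 73.76.128.0
Yes, same subnet (73.76.128.0)


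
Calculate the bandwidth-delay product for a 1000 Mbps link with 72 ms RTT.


BDP = bandwidth * RTT
= 1000 Mbps * 72 ms
= 1000 * 1e6 * 72 / 1000 bits
= 72000000 bits
= 9000000 bytes
= 8789.0625 KB
BDP = 72000000 bits (9000000 bytes)


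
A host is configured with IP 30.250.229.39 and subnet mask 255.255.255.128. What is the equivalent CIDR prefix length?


Binary: 11111111.11111111.11111111.10000000
Count leading 1s
Prefix: /25


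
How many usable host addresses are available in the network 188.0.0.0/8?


Host bits = 32 - 8 = 24
Total addresses = 2^24 = 16777216
Usable = total - 2 (network and broadcast)
Usable hosts: 16777214


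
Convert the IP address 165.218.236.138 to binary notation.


165 = 10100101
218 = 11011010
236 = 11101100
138 = 10001010
Binary: 10100101.11011010.11101100.10001010


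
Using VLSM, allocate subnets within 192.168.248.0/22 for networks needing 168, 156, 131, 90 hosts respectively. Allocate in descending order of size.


168 hosts -> /24 (254 usable): 192.168.248.0/24
156 hosts -> /24 (254 usable): 192.168.249.0/24
131 hosts -> /24 (254 usable): 192.168.250.0/24
90 hosts -> /25 (126 usable): 192.168.251.0/25
Allocation: 192.168.248.0/24 (168 hosts, 254 usable); 192.168.249.0/24 (156 hosts, 254 usable); 192.168.250.0/24 (131 hosts, 254 usable); 192.168.251.0/25 (90 hosts, 126 usable)


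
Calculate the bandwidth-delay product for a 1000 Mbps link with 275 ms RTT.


BDP = bandwidth * RTT
= 1000 Mbps * 275 ms
= 1000 * 1e6 * 275 / 1000 bits
= 275000000 bits
= 34375000 bytes
= 33569.3359 KB
BDP = 275000000 bits (34375000 bytes)


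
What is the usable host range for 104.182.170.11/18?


Network: 104.182.128.0
Broadcast: 104.182.191.255
First usable = network + 1
Last usable = broadcast - 1
Range: 104.182.128.1 to 104.182.191.254


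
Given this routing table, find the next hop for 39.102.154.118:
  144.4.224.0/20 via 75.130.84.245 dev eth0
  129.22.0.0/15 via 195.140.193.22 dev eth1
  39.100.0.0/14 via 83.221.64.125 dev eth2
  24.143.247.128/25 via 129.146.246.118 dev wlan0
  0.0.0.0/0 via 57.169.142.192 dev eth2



Longest prefix match for 39.102.154.118:
  /20 144.4.224.0: no
  /15 129.22.0.0: no
  /14 39.100.0.0: MATCH
  /25 24.143.247.128: no
  /0 0.0.0.0: MATCH
Selected: next-hop 83.221.64.125 via eth2 (matched /14)


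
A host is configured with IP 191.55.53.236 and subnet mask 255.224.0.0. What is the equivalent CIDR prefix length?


Binary: 11111111.11100000.00000000.00000000
Count leading 1s
Prefix: /11


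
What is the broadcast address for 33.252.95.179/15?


Network: 33.252.0.0/15
Host bits = 17
Set all host bits to 1:
Broadcast: 33.253.255.255


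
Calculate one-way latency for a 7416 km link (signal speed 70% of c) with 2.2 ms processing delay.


Speed = 0.7 * 3e5 km/s = 210000 km/s
Propagation delay = 7416 / 210000 = 0.0353 s = 35.3143 ms
Processing delay = 2.2 ms
Total one-way latency = 37.5143 ms


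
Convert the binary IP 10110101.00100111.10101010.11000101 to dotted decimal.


10110101 = 181
00100111 = 39
10101010 = 170
11000101 = 197
IP: 181.39.170.197


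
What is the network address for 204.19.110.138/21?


IP:   11001100.00010011.01101110.10001010
Mask: 11111111.11111111.11111000.00000000
AND operation:
Net:  11001100.00010011.01101000.00000000
Network: 204.19.104.0/21


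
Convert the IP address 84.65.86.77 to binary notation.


84 = 01010100
65 = 01000001
86 = 01010110
77 = 01001101
Binary: 01010100.01000001.01010110.01001101


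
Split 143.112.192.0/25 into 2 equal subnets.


New prefix = 25 + 1 = 26
Each subnet has 64 addresses
  143.112.192.0/26
  143.112.192.64/26
Subnets: 143.112.192.0/26, 143.112.192.64/26


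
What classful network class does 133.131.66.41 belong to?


First octet: 133
Binary: 10000101
10xxxxxx -> Class B (128-191)
Class B, default mask 255.255.0.0 (/16)


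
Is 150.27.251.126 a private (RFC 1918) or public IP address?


RFC 1918 private ranges:
  10.0.0.0/8 (10.0.0.0 - 10.255.255.255)
  172.16.0.0/12 (172.16.0.0 - 172.31.255.255)
  192.168.0.0/16 (192.168.0.0 - 192.168.255.255)
Public (not in any RFC 1918 range)


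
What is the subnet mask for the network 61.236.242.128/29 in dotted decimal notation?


/29 means 29 network bits, 3 host bits
Binary: 11111111111111111111111111111000
Mask: 255.255.255.248


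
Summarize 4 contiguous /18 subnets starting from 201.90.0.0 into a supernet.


Original prefix: /18
Number of subnets: 4 = 2^2
New prefix = 18 - 2 = 16
Supernet: 201.90.0.0/16


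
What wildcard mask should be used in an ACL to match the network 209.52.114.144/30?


Subnet mask: 255.255.255.252
Wildcard = 255.255.255.255 - subnet mask
255 - 255 = 0
255 - 255 = 0
255 - 255 = 0
255 - 252 = 3
Wildcard: 0.0.0.3


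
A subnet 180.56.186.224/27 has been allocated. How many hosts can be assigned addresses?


Host bits = 32 - 27 = 5
Total addresses = 2^5 = 32
Usable = total - 2 (network and broadcast)
Usable hosts: 30


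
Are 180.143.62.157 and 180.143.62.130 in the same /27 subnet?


Mask: 255.255.255.224
180.143.62.157 AND mask = 180.143.62.128
180.143.62.130 AND mask = 180.143.62.128
Yes, same subnet (180.143.62.128)


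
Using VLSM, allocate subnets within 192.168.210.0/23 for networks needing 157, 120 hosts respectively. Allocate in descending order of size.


157 hosts -> /24 (254 usable): 192.168.210.0/24
120 hosts -> /25 (126 usable): 192.168.211.0/25
Allocation: 192.168.210.0/24 (157 hosts, 254 usable); 192.168.211.0/25 (120 hosts, 126 usable)


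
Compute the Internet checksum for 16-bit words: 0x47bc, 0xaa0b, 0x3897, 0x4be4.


Sum all words (with carry folding):
+ 0x47bc = 0x47bc
+ 0xaa0b = 0xf1c7
+ 0x3897 = 0x2a5f
+ 0x4be4 = 0x7643
One's complement: ~0x7643
Checksum = 0x89bc


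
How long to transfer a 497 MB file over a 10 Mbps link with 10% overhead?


Effective throughput = 10 * (1 - 10/100) = 9 Mbps
File size in Mb = 497 * 8 = 3976 Mb
Time = 3976 / 9
Time = 441.7778 seconds


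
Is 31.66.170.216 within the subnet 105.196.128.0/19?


Subnet network: 105.196.128.0
Test IP AND mask: 31.66.160.0
No, 31.66.170.216 is not in 105.196.128.0/19


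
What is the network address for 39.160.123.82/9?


IP:   00100111.10100000.01111011.01010010
Mask: 11111111.10000000.00000000.00000000
AND operation:
Net:  00100111.10000000.00000000.00000000
Network: 39.128.0.0/9


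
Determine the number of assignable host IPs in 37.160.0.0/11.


Host bits = 32 - 11 = 21
Total addresses = 2^21 = 2097152
Usable = total - 2 (network and broadcast)
Usable hosts: 2097150


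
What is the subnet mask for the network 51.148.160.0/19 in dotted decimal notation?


/19 means 19 network bits, 13 host bits
Binary: 11111111111111111110000000000000
Mask: 255.255.224.0


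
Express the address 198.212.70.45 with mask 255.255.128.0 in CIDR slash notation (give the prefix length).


Binary: 11111111.11111111.10000000.00000000
Count leading 1s
Prefix: /17


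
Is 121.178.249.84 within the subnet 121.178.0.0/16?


Subnet network: 121.178.0.0
Test IP AND mask: 121.178.0.0
Yes, 121.178.249.84 is in 121.178.0.0/16


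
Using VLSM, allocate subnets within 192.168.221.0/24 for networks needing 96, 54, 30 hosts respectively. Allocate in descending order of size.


96 hosts -> /25 (126 usable): 192.168.221.0/25
54 hosts -> /26 (62 usable): 192.168.221.128/26
30 hosts -> /27 (30 usable): 192.168.221.192/27
Allocation: 192.168.221.0/25 (96 hosts, 126 usable); 192.168.221.128/26 (54 hosts, 62 usable); 192.168.221.192/27 (30 hosts, 30 usable)


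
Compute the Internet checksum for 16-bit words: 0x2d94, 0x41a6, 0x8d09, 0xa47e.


Sum all words (with carry folding):
+ 0x2d94 = 0x2d94
+ 0x41a6 = 0x6f3a
+ 0x8d09 = 0xfc43
+ 0xa47e = 0xa0c2
One's complement: ~0xa0c2
Checksum = 0x5f3d
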